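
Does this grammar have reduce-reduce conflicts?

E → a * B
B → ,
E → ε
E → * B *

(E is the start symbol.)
No reduce-reduce conflicts

A reduce-reduce conflict occurs when an LR(0) state has two complete items [A → α .] and [B → β .] — both call for a reduction, and with no lookahead the parser cannot choose between them.

Augment with E' → E and build the canonical LR(0) collection (I0 = CLOSURE({[E' → . E]}), then GOTO on every symbol after a dot until no new states appear). It has 9 states:
  I0: { [E → . * B *], [E → . a * B], [E → .], [E' → . E] }  — shift, reduce
  I1: { [B → . ,], [E → * . B *] }  — shift
  I2: { [E' → E .] }  — accept
  I3: { [E → a . * B] }  — shift
  I4: { [B → . ,], [E → a * . B] }  — shift
  I5: { [B → , .] }  — reduce
  I6: { [E → a * B .] }  — reduce
  I7: { [E → * B . *] }  — shift
  I8: { [E → * B * .] }  — reduce

No state contains more than one complete item.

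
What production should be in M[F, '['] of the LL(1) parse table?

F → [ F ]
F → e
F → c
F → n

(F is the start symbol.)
F → [ F ]

To find M[F, '['], we find productions for F where '[' is in the predict set (PREDICT(N → α) = (FIRST(α) \ {ε}) ∪ (FOLLOW(N) if α ⇒* ε)).

F → [ F ]: PREDICT = { '[' }
  '[' is in predict set, so this production goes in M[F, '[']
F → e: PREDICT = { 'e' }
F → c: PREDICT = { 'c' }
F → n: PREDICT = { 'n' }

M[F, '['] = F → [ F ]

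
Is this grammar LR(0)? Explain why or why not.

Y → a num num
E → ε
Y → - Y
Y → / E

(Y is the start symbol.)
Yes, the grammar is LR(0)

Augment with Y' → Y and build the canonical LR(0) collection (I0 = CLOSURE({[Y' → . Y]}), then GOTO on every symbol after a dot until no new states appear). It has 9 states:
  I0: { [Y → . - Y], [Y → . / E], [Y → . a num num], [Y' → . Y] }  — shift
  I1: { [Y → - . Y], [Y → . - Y], [Y → . / E], [Y → . a num num] }  — shift
  I2: { [E → .], [Y → / . E] }  — reduce
  I3: { [Y' → Y .] }  — accept
  I4: { [Y → a . num num] }  — shift
  I5: { [Y → a num . num] }  — shift
  I6: { [Y → a num num .] }  — reduce
  I7: { [Y → / E .] }  — reduce
  I8: { [Y → - Y .] }  — reduce

Every state is either a pure shift/goto state or contains exactly one complete item and nothing to shift — no conflicts. The grammar is LR(0).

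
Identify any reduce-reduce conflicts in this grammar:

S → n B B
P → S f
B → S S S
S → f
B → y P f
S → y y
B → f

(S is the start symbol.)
Yes — I8: [B → f .] vs [S → f .]

A reduce-reduce conflict occurs when an LR(0) state has two complete items [A → α .] and [B → β .] — both call for a reduction, and with no lookahead the parser cannot choose between them.

Augment with S' → S and build the canonical LR(0) collection (I0 = CLOSURE({[S' → . S]}), then GOTO on every symbol after a dot until no new states appear). It has 18 states:
  I0: { [S → . f], [S → . n B B], [S → . y y], [S' → . S] }  — shift
  I1: { [S' → S .] }  — accept
  I2: { [S → f .] }  — reduce
  I3: { [B → . S S S], [B → . f], [B → . y P f], [S → . f], [S → . n B B], [S → . y y], [S → n . B B] }  — shift
  I4: { [S → y . y] }  — shift
  I5: { [S → y y .] }  — reduce
  I6: { [B → . S S S], [B → . f], [B → . y P f], [S → . f], [S → . n B B], [S → . y y], [S → n B . B] }  — shift
  I7: { [B → S . S S], [S → . f], [S → . n B B], [S → . y y] }  — shift
  I8: { [B → f .], [S → f .] }  — 2 reduces
  I9: { [B → y . P f], [P → . S f], [S → . f], [S → . n B B], [S → . y y], [S → y . y] }  — shift
  I10: { [B → y P . f] }  — shift
  I11: { [P → S . f] }  — shift
  I12: { [S → y . y], [S → y y .] }  — shift, reduce
  I13: { [P → S f .] }  — reduce
  I14: { [B → y P f .] }  — reduce
  I15: { [B → S S . S], [S → . f], [S → . n B B], [S → . y y] }  — shift
  I16: { [B → S S S .] }  — reduce
  I17: { [S → n B B .] }  — reduce

I8 contains complete items [B → f .], [S → f .] — reduce-reduce conflict.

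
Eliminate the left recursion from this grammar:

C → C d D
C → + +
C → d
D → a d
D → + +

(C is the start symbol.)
C → + + C'
C → d C'
C' → d D C'
C' → ε
D → a d
D → + +

C is directly left-recursive. The standard transformation for
  A → A α₁ | ... | A α_m | β₁ | ... | β_n
is
  A  → β₁ A' | ... | β_n A'
  A' → α₁ A' | ... | α_m A' | ε

C → + + becomes C → + + C'
C → d becomes C → d C'
C → C d D becomes C' → d D C'
Add C' → ε

Productions for other non-terminals are unchanged:
  D → a d
  D → + +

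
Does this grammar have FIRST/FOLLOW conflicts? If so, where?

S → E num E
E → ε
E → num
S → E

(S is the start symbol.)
Nullable non-terminals: E, S.
FIRST sets used below: FIRST(E) = { 'num', ε }

E: nullable alternative(s) E → ε; FOLLOW(E) = { $, 'num' }
  E → ε: FIRST \ {ε} = { } — this is the only nullable alternative, skip
  E → num: FIRST \ {ε} = { 'num' } — overlaps FOLLOW(E) on { 'num' }: CONFLICT

S: nullable alternative(s) S → E; FOLLOW(S) = { $ }
  S → E num E: FIRST \ {ε} = { 'num' } — disjoint from FOLLOW(S)
  S → E: FIRST \ {ε} = { 'num' } — this is the only nullable alternative, skip

So the grammar has 1 FIRST/FOLLOW conflict (marked CONFLICT above).

Answer: Yes. E → num with FOLLOW(E) on { 'num' }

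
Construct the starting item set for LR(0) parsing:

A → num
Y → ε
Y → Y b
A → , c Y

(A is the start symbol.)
First, augment the grammar with A' → A
I₀ = CLOSURE({ [A' → . A] }):
  [A' → . A] has the dot before A: add [A → . num], [A → . , c Y]
No further items can be added.

I₀ = { [A → . , c Y], [A → . num], [A' → . A] }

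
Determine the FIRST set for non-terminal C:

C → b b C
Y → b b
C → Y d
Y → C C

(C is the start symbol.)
{ 'b' }

To compute FIRST(C), examine every production with C on the left-hand side, reading each right-hand side left to right until a non-nullable symbol is reached.

FIRST sets of the other non-terminals involved (by the same procedure, iterated to a fixed point):
  FIRST(Y) = { 'b' }

From C → b b C:
  - b is a terminal: add 'b' and stop
From C → Y d:
  - Y is a non-terminal: add FIRST(Y) \ {ε} = { 'b' }
    Y is not nullable, so stop

Collecting: FIRST(C) = { 'b' }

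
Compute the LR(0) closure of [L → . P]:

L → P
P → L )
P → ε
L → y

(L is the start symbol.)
Start with: [L → . P]
  [L → . P] has the dot before P: add [P → . L )], [P → .]
  [P → . L )] has the dot before L: add [L → . y]
No further items can be added.

CLOSURE = { [L → . P], [L → . y], [P → . L )], [P → .] }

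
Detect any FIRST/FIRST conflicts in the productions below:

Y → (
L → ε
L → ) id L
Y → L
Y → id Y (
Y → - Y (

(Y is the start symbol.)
No FIRST/FIRST conflicts.

FIRST sets of the non-terminals at (or reachable through a nullable prefix from) the front of some alternative:
  FIRST(L) = { ')', ε }

Productions for Y:
  Y → (: FIRST = { '(' }
  Y → L: FIRST = { ')', ε }
  Y → id Y (: FIRST = { 'id' }
  Y → - Y (: FIRST = { '-' }
Productions for L:
  L → ε: FIRST = { ε }
  L → ) id L: FIRST = { ')' }

All alternatives of each non-terminal have pairwise disjoint FIRST sets.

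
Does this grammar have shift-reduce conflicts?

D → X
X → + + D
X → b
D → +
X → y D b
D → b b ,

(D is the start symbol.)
Augment with D' → D and build the canonical LR(0) collection (I0 = CLOSURE({[D' → . D]}), then GOTO on every symbol after a dot until no new states appear). It has 12 states:
  I0: { [D → . +], [D → . X], [D → . b b ,], [D' → . D], [X → . + + D], [X → . b], [X → . y D b] }  — shift
  I1: { [D → + .], [X → + . + D] }  — shift, reduce
  I2: { [D' → D .] }  — accept
  I3: { [D → X .] }  — reduce
  I4: { [D → b . b ,], [X → b .] }  — shift, reduce
  I5: { [D → . +], [D → . X], [D → . b b ,], [X → . + + D], [X → . b], [X → . y D b], [X → y . D b] }  — shift
  I6: { [X → y D . b] }  — shift
  I7: { [X → y D b .] }  — reduce
  I8: { [D → b b . ,] }  — shift
  I9: { [D → b b , .] }  — reduce
  I10: { [D → . +], [D → . X], [D → . b b ,], [X → + + . D], [X → . + + D], [X → . b], [X → . y D b] }  — shift
  I11: { [X → + + D .] }  — reduce

I1 contains reduce item [D → + .] and shift item [X → + . + D] — shift-reduce conflict.
I4 contains reduce item [X → b .] and shift item [D → b . b ,] — shift-reduce conflict.

Answer: Yes — I1: [D → + .] vs [X → + . + D]; I4: [X → b .] vs [D → b . b ,]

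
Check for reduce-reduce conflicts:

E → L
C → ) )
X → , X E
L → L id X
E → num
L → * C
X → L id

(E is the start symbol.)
A reduce-reduce conflict occurs when an LR(0) state has two complete items [A → α .] and [B → β .] — both call for a reduction, and with no lookahead the parser cannot choose between them.

Augment with E' → E and build the canonical LR(0) collection (I0 = CLOSURE({[E' → . E]}), then GOTO on every symbol after a dot until no new states appear). It has 15 states:
  I0: { [E → . L], [E → . num], [E' → . E], [L → . * C], [L → . L id X] }  — shift
  I1: { [C → . ) )], [L → * . C] }  — shift
  I2: { [E' → E .] }  — accept
  I3: { [E → L .], [L → L . id X] }  — shift, reduce
  I4: { [E → num .] }  — reduce
  I5: { [L → . * C], [L → . L id X], [L → L id . X], [X → . , X E], [X → . L id] }  — shift
  I6: { [L → . * C], [L → . L id X], [X → , . X E], [X → . , X E], [X → . L id] }  — shift
  I7: { [L → L . id X], [X → L . id] }  — shift
  I8: { [L → L id X .] }  — reduce
  I9: { [L → . * C], [L → . L id X], [L → L id . X], [X → . , X E], [X → . L id], [X → L id .] }  — shift, reduce
  I10: { [E → . L], [E → . num], [L → . * C], [L → . L id X], [X → , X . E] }  — shift
  I11: { [X → , X E .] }  — reduce
  I12: { [C → ) . )] }  — shift
  I13: { [L → * C .] }  — reduce
  I14: { [C → ) ) .] }  — reduce

No state contains more than one complete item.

Answer: No reduce-reduce conflicts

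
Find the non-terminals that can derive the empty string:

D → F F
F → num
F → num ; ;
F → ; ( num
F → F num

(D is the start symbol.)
None

There are no ε-productions, so no non-terminal can derive ε.
No non-terminals are nullable.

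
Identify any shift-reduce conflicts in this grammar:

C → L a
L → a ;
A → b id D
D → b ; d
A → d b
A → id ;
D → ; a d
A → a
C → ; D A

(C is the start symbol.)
No shift-reduce conflicts

A shift-reduce conflict occurs when an LR(0) state has both:
  - a complete (reduce) item [A → α .] (dot at the end), and
  - a shift item [B → β . c γ] (dot before a terminal).

Augment with C' → C and build the canonical LR(0) collection (I0 = CLOSURE({[C' → . C]}), then GOTO on every symbol after a dot until no new states appear). It has 23 states:
  I0: { [C → . ; D A], [C → . L a], [C' → . C], [L → . a ;] }  — shift
  I1: { [C → ; . D A], [D → . ; a d], [D → . b ; d] }  — shift
  I2: { [C' → C .] }  — accept
  I3: { [C → L . a] }  — shift
  I4: { [L → a . ;] }  — shift
  I5: { [L → a ; .] }  — reduce
  I6: { [C → L a .] }  — reduce
  I7: { [D → ; . a d] }  — shift
  I8: { [A → . a], [A → . b id D], [A → . d b], [A → . id ;], [C → ; D . A] }  — shift
  I9: { [D → b . ; d] }  — shift
  I10: { [D → b ; . d] }  — shift
  I11: { [D → b ; d .] }  — reduce
  I12: { [C → ; D A .] }  — reduce
  I13: { [A → a .] }  — reduce
  I14: { [A → b . id D] }  — shift
  I15: { [A → d . b] }  — shift
  I16: { [A → id . ;] }  — shift
  I17: { [A → id ; .] }  — reduce
  I18: { [A → d b .] }  — reduce
  I19: { [A → b id . D], [D → . ; a d], [D → . b ; d] }  — shift
  I20: { [A → b id D .] }  — reduce
  I21: { [D → ; a . d] }  — shift
  I22: { [D → ; a d .] }  — reduce

No state contains both a complete item and a shift item.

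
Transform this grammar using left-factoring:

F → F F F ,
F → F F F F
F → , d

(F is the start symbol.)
Left-factoring transforms A → αβ₁ | αβ₂ into A → αA' and A' → β₁ | β₂
(α is the longest common prefix among the alternatives). Repeat until
no nonterminal has two alternatives with a common prefix.

Round 1: F has alternatives sharing prefix 'F F F'. Introduce F': F → F F F F'
  Add: F' → ,
  Add: F' → F

No remaining common prefixes — done.

Resulting grammar:
F → F F F F'
F' → ,
F' → F
F → , d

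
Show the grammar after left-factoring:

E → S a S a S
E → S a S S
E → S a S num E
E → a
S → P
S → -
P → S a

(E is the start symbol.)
E → S a S E'
E' → a S
E' → S
E' → num E
E → a
S → P
S → -
P → S a

Left-factoring transforms A → αβ₁ | αβ₂ into A → αA' and A' → β₁ | β₂
(α is the longest common prefix among the alternatives). Repeat until
no nonterminal has two alternatives with a common prefix.

Round 1: E has alternatives sharing prefix 'S a S'. Introduce E': E → S a S E'
  Add: E' → a S
  Add: E' → S
  Add: E' → num E

No remaining common prefixes — done.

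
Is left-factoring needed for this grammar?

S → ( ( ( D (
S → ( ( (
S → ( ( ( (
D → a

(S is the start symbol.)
Left-factoring is needed when two productions for the same non-terminal
share a common prefix on the right-hand side.

Productions for S:
  S → ( ( ( D (
  S → ( ( (
  S → ( ( ( (

Found common prefix '( ( (' in productions for S

Answer: Yes, S has productions with common prefix '( ( ('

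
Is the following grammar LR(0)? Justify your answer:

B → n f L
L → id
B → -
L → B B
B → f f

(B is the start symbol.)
Augment with B' → B and build the canonical LR(0) collection (I0 = CLOSURE({[B' → . B]}), then GOTO on every symbol after a dot until no new states appear). It has 11 states:
  I0: { [B → . -], [B → . f f], [B → . n f L], [B' → . B] }  — shift
  I1: { [B → - .] }  — reduce
  I2: { [B' → B .] }  — accept
  I3: { [B → f . f] }  — shift
  I4: { [B → n . f L] }  — shift
  I5: { [B → . -], [B → . f f], [B → . n f L], [B → n f . L], [L → . B B], [L → . id] }  — shift
  I6: { [B → . -], [B → . f f], [B → . n f L], [L → B . B] }  — shift
  I7: { [B → n f L .] }  — reduce
  I8: { [L → id .] }  — reduce
  I9: { [L → B B .] }  — reduce
  I10: { [B → f f .] }  — reduce

Every state is either a pure shift/goto state or contains exactly one complete item and nothing to shift — no conflicts. The grammar is LR(0).

Answer: Yes, the grammar is LR(0)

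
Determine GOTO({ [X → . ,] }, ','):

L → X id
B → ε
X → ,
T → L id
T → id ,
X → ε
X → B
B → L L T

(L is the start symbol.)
GOTO(I, ',') = CLOSURE({ [A → αX.β] : [A → α.Xβ] ∈ I, X = ',' })

Items with dot before ',', with the dot advanced:
  [X → . ,] → [X → , .]
Closure adds nothing (no advanced item has the dot before a non-terminal).

GOTO = { [X → , .] }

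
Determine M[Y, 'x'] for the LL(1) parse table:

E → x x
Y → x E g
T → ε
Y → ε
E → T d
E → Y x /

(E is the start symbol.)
To find M[Y, 'x'], we find productions for Y where 'x' is in the predict set (PREDICT(N → α) = (FIRST(α) \ {ε}) ∪ (FOLLOW(N) if α ⇒* ε)).

Relevant sets:
  FOLLOW(Y) = { 'x' }

Y → x E g: PREDICT = { 'x' }
  'x' is in predict set, so this production goes in M[Y, 'x']
Y → ε: PREDICT = { 'x' }
  'x' is in predict set, so this production goes in M[Y, 'x']

M[Y, 'x'] = Y → x E g, Y → ε  (a multiply-defined cell — the grammar is not LL(1))

Answer: Y → x E g, Y → ε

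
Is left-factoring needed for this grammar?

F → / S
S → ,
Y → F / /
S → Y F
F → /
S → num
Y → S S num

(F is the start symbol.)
Yes, F has productions with common prefix '/'

Left-factoring is needed when two productions for the same non-terminal
share a common prefix on the right-hand side.

Productions for F:
  F → / S
  F → /
Productions for S:
  S → ,
  S → Y F
  S → num
Productions for Y:
  Y → F / /
  Y → S S num

Found common prefix '/' in productions for F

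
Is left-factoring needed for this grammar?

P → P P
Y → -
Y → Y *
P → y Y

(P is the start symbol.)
Left-factoring is needed when two productions for the same non-terminal
share a common prefix on the right-hand side.

Productions for P:
  P → P P
  P → y Y
Productions for Y:
  Y → -
  Y → Y *

No common prefixes found.

Answer: No, left-factoring is not needed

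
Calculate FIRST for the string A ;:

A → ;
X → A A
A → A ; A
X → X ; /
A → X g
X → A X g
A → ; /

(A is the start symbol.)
FIRST sets of the non-terminals involved (from the grammar, by fixed-point iteration):
  FIRST(A) = { ';' }

To compute FIRST(A ;), process the symbols left to right:
Symbol A is a non-terminal. Add FIRST(A) \ {ε} = { ';' }
A is not nullable (ε ∉ FIRST(A)), so stop here.
FIRST(A ;) = { ';' }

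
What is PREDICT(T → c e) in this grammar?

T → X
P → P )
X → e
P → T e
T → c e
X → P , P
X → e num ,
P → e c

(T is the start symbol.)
PREDICT(T → c e) = (FIRST(RHS) \ {ε}) ∪ (FOLLOW(T) if ε ∈ FIRST(RHS), i.e. RHS ⇒* ε)
FIRST(c e) = { 'c' }
ε ∉ FIRST(c e), so FOLLOW(T) is not added.
PREDICT(T → c e) = { 'c' }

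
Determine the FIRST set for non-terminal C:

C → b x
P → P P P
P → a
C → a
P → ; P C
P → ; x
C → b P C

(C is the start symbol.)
From C → b x:
  - b is a terminal: add 'b' and stop
From C → a:
  - a is a terminal: add 'a' and stop
From C → b P C:
  - b is a terminal: add 'b' and stop

Collecting: FIRST(C) = { 'a', 'b' }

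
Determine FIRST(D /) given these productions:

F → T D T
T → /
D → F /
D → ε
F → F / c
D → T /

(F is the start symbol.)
{ '/' }

FIRST sets of the non-terminals involved (from the grammar, by fixed-point iteration):
  FIRST(D) = { '/', ε }

To compute FIRST(D /), process the symbols left to right:
Symbol D is a non-terminal. Add FIRST(D) \ {ε} = { '/' }
D is nullable (ε ∈ FIRST(D)), continue to the next symbol.
Symbol / is a terminal. Add '/' and stop.
FIRST(D /) = { '/' }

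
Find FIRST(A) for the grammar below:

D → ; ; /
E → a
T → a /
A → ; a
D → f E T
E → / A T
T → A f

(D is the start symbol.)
{ ';' }

To compute FIRST(A), examine every production with A on the left-hand side, reading each right-hand side left to right until a non-nullable symbol is reached.

From A → ; a:
  - ';' is a terminal: add ';' and stop

Collecting: FIRST(A) = { ';' }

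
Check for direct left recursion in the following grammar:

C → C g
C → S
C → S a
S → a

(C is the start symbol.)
Yes, C is left-recursive

C → C g: LEFT RECURSIVE (starts with C)
C → S: starts with S
C → S a: starts with S
S → a: starts with a

The grammar has direct left recursion on: C.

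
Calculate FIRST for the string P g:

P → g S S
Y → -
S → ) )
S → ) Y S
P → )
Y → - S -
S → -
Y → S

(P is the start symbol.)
{ ')', 'g' }

FIRST sets of the non-terminals involved (from the grammar, by fixed-point iteration):
  FIRST(P) = { ')', 'g' }

To compute FIRST(P g), process the symbols left to right:
Symbol P is a non-terminal. Add FIRST(P) \ {ε} = { ')', 'g' }
P is not nullable (ε ∉ FIRST(P)), so stop here.
FIRST(P g) = { ')', 'g' }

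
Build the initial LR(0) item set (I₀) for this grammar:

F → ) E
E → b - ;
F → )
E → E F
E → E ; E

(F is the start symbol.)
First, augment the grammar with F' → F
I₀ = CLOSURE({ [F' → . F] }):
  [F' → . F] has the dot before F: add [F → . ) E], [F → . )]
No further items can be added.

I₀ = { [F → . ) E], [F → . )], [F' → . F] }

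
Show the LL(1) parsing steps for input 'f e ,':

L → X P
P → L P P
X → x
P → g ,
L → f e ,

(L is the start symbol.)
Stack is shown with the top on the left.

Stack    Input    Action
------------------------
L $      f e , $  output L → f e ,
f e , $  f e , $  match 'f'
e , $    e , $    match 'e'
, $      , $      match ','
$        $        accept

The string is accepted.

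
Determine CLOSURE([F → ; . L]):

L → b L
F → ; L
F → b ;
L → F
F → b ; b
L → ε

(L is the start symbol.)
To compute CLOSURE, for each item [A → α.Bβ] where B is a non-terminal, add [B → .γ] for all productions B → γ; repeat for the newly added items until nothing changes.

Start with: [F → ; . L]
  [F → ; . L] has the dot before L: add [L → . b L], [L → . F], [L → .]
  [L → . F] has the dot before F: add [F → . ; L], [F → . b ;], [F → . b ; b]
No further items can be added.

CLOSURE = { [F → . ; L], [F → . b ; b], [F → . b ;], [F → ; . L], [L → . F], [L → . b L], [L → .] }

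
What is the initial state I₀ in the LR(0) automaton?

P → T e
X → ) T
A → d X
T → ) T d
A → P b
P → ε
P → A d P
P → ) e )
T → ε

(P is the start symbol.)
{ [A → . P b], [A → . d X], [P → . ) e )], [P → . A d P], [P → . T e], [P → .], [P' → . P], [T → . ) T d], [T → .] }

First, augment the grammar with P' → P
I₀ = CLOSURE({ [P' → . P] }):
  [P' → . P] has the dot before P: add [P → . T e], [P → .], [P → . A d P], [P → . ) e )]
  [P → . T e] has the dot before T: add [T → . ) T d], [T → .]
  [P → . A d P] has the dot before A: add [A → . d X], [A → . P b]
No further items can be added.

I₀ = { [A → . P b], [A → . d X], [P → . ) e )], [P → . A d P], [P → . T e], [P → .], [P' → . P], [T → . ) T d], [T → .] }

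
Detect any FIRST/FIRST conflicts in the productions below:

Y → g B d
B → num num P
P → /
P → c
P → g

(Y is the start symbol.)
No FIRST/FIRST conflicts.

A FIRST/FIRST conflict occurs when two productions N → α and N → β for the same non-terminal have FIRST(α) ∩ FIRST(β) ≠ ∅ (with ε ∈ FIRST of a nullable right-hand side, so two nullable alternatives also conflict).

Productions for P:
  P → /: FIRST = { '/' }
  P → c: FIRST = { 'c' }
  P → g: FIRST = { 'g' }
Y, B have only one production, so no FIRST/FIRST conflict is possible there.

All alternatives of each non-terminal have pairwise disjoint FIRST sets.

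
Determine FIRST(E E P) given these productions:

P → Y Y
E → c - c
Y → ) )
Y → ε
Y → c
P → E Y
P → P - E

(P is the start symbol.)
FIRST sets of the non-terminals involved (from the grammar, by fixed-point iteration):
  FIRST(E) = { 'c' }

To compute FIRST(E E P), process the symbols left to right:
Symbol E is a non-terminal. Add FIRST(E) \ {ε} = { 'c' }
E is not nullable (ε ∉ FIRST(E)), so stop here.
FIRST(E E P) = { 'c' }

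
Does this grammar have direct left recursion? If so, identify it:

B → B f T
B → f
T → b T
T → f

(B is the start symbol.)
Yes, B is left-recursive

B → B f T: LEFT RECURSIVE (starts with B)
B → f: starts with f
T → b T: starts with b
T → f: starts with f

The grammar has direct left recursion on: B.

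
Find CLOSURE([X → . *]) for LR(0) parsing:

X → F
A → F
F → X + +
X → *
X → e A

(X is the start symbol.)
Start with: [X → . *]
The dot precedes the terminal '*', so nothing is added.

CLOSURE = { [X → . *] }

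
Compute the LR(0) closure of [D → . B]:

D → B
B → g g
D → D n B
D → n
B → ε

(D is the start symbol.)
{ [B → . g g], [B → .], [D → . B] }

To compute CLOSURE, for each item [A → α.Bβ] where B is a non-terminal, add [B → .γ] for all productions B → γ; repeat for the newly added items until nothing changes.

Start with: [D → . B]
  [D → . B] has the dot before B: add [B → . g g], [B → .]
No further items can be added.

CLOSURE = { [B → . g g], [B → .], [D → . B] }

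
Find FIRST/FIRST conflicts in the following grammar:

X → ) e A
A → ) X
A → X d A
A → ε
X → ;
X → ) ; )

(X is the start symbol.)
Yes. X → ')' e A / X → ')' ';' ')' on { ')' }; A → ')' X / A → X d A on { ')' }

FIRST sets of the non-terminals at (or reachable through a nullable prefix from) the front of some alternative:
  FIRST(X) = { ')', ';' }

Productions for X:
  X → ) e A: FIRST = { ')' }
  X → ;: FIRST = { ';' }
  X → ) ; ): FIRST = { ')' }
Productions for A:
  A → ) X: FIRST = { ')' }
  A → X d A: FIRST = { ')', ';' }
  A → ε: FIRST = { ε }

Conflict for X: X → ) e A and X → ) ; )
  Overlap: { ')' }
Conflict for A: A → ) X and A → X d A
  Overlap: { ')' }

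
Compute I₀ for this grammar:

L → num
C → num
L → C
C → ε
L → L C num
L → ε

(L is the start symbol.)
First, augment the grammar with L' → L
I₀ = CLOSURE({ [L' → . L] }):
  [L' → . L] has the dot before L: add [L → . num], [L → . C], [L → . L C num], [L → .]
  [L → . C] has the dot before C: add [C → . num], [C → .]
No further items can be added.

I₀ = { [C → . num], [C → .], [L → . C], [L → . L C num], [L → . num], [L → .], [L' → . L] }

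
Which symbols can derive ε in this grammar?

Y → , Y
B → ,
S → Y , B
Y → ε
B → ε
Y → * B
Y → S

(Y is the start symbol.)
A non-terminal is nullable if it can derive ε (the empty string): either it has an ε-production, or it has a production whose right-hand side consists entirely of nullable non-terminals.

ε-productions: Y → ε, B → ε
So Y, B are immediately nullable.
No further non-terminal can be added: every production for the remaining non-terminals contains a terminal or a non-nullable non-terminal.
Nullable = { 'B', 'Y' }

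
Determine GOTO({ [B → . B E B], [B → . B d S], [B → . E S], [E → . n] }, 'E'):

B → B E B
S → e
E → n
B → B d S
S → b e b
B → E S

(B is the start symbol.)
GOTO(I, 'E') = CLOSURE({ [A → αX.β] : [A → α.Xβ] ∈ I, X = 'E' })

Items with dot before 'E', with the dot advanced:
  [B → . E S] → [B → E . S]
Closure of the advanced items:
  [B → E . S] has the dot before S: add [S → . e], [S → . b e b]

GOTO = { [B → E . S], [S → . b e b], [S → . e] }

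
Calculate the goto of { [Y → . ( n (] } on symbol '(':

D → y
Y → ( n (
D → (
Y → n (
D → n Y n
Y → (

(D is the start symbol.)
GOTO(I, '(') = CLOSURE({ [A → αX.β] : [A → α.Xβ] ∈ I, X = '(' })

Items with dot before '(', with the dot advanced:
  [Y → . ( n (] → [Y → ( . n (]
Closure adds nothing (no advanced item has the dot before a non-terminal).

GOTO = { [Y → ( . n (] }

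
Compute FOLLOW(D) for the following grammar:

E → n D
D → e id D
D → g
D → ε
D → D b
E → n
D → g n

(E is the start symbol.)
To compute FOLLOW(D), find every occurrence of D on a right-hand side N → α D β: add FIRST(β) \ {ε}, and if β is empty or nullable also add FOLLOW(N). Iterate to a fixed point.

In E → n D: D is at the end, add FOLLOW(E)
In D → e id D: D is at the end; this adds FOLLOW(D) to itself — nothing new
In D → D b: D is followed by b, add FIRST(b) \ {ε} = { 'b' }

The FOLLOW sets referred to above (computed the same way, to a fixed point):
  FOLLOW(E) = { $ }

Taking the union: FOLLOW(D) = { $, 'b' }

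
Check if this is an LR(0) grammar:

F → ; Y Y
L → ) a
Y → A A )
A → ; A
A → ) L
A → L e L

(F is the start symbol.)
Yes, the grammar is LR(0)

Augment with F' → F and build the canonical LR(0) collection (I0 = CLOSURE({[F' → . F]}), then GOTO on every symbol after a dot until no new states appear). It has 17 states:
  I0: { [F → . ; Y Y], [F' → . F] }  — shift
  I1: { [A → . ) L], [A → . ; A], [A → . L e L], [F → ; . Y Y], [L → . ) a], [Y → . A A )] }  — shift
  I2: { [F' → F .] }  — accept
  I3: { [A → ) . L], [L → ) . a], [L → . ) a] }  — shift
  I4: { [A → . ) L], [A → . ; A], [A → . L e L], [A → ; . A], [L → . ) a] }  — shift
  I5: { [A → . ) L], [A → . ; A], [A → . L e L], [L → . ) a], [Y → A . A )] }  — shift
  I6: { [A → L . e L] }  — shift
  I7: { [A → . ) L], [A → . ; A], [A → . L e L], [F → ; Y . Y], [L → . ) a], [Y → . A A )] }  — shift
  I8: { [F → ; Y Y .] }  — reduce
  I9: { [A → L e . L], [L → . ) a] }  — shift
  I10: { [L → ) . a] }  — shift
  I11: { [A → L e L .] }  — reduce
  I12: { [L → ) a .] }  — reduce
  I13: { [Y → A A . )] }  — shift
  I14: { [Y → A A ) .] }  — reduce
  I15: { [A → ; A .] }  — reduce
  I16: { [A → ) L .] }  — reduce

Every state is either a pure shift/goto state or contains exactly one complete item and nothing to shift — no conflicts. The grammar is LR(0).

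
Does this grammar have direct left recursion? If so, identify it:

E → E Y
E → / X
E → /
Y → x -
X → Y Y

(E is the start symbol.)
E → E Y: LEFT RECURSIVE (starts with E)
E → / X: starts with '/'
E → /: starts with '/'
Y → x -: starts with x
X → Y Y: starts with Y

The grammar has direct left recursion on: E.

Answer: Yes, E is left-recursive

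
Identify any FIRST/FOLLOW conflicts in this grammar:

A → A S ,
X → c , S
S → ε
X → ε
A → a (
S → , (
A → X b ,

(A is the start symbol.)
Yes. S → ',' '(' with FOLLOW(S) on { ',' }

A FIRST/FOLLOW conflict occurs when a non-terminal N has a nullable alternative N → β (β ⇒* ε) and another alternative N → α with FIRST(α) ∩ FOLLOW(N) ≠ ∅: on such a lookahead the parser cannot decide between expanding α and letting N vanish via β.

Nullable non-terminals: S, X.

S: nullable alternative(s) S → ε; FOLLOW(S) = { ',', 'b' }
  S → ε: FIRST \ {ε} = { } — this is the only nullable alternative, skip
  S → , (: FIRST \ {ε} = { ',' } — overlaps FOLLOW(S) on { ',' }: CONFLICT

X: nullable alternative(s) X → ε; FOLLOW(X) = { 'b' }
  X → c , S: FIRST \ {ε} = { 'c' } — disjoint from FOLLOW(X)
  X → ε: FIRST \ {ε} = { } — this is the only nullable alternative, skip

A has no nullable alternative, so no FIRST/FOLLOW check is needed there.

So the grammar has 1 FIRST/FOLLOW conflict (marked CONFLICT above).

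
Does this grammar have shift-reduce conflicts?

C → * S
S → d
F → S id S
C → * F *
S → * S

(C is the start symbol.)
Yes — I5: [C → * S .] vs [F → S . id S]

Augment with C' → C and build the canonical LR(0) collection (I0 = CLOSURE({[C' → . C]}), then GOTO on every symbol after a dot until no new states appear). It has 11 states:
  I0: { [C → . * F *], [C → . * S], [C' → . C] }  — shift
  I1: { [C → * . F *], [C → * . S], [F → . S id S], [S → . * S], [S → . d] }  — shift
  I2: { [C' → C .] }  — accept
  I3: { [S → * . S], [S → . * S], [S → . d] }  — shift
  I4: { [C → * F . *] }  — shift
  I5: { [C → * S .], [F → S . id S] }  — shift, reduce
  I6: { [S → d .] }  — reduce
  I7: { [F → S id . S], [S → . * S], [S → . d] }  — shift
  I8: { [F → S id S .] }  — reduce
  I9: { [C → * F * .] }  — reduce
  I10: { [S → * S .] }  — reduce

I5 contains reduce item [C → * S .] and shift item [F → S . id S] — shift-reduce conflict.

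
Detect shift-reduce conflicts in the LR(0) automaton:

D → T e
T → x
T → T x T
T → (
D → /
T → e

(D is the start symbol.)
Augment with D' → D and build the canonical LR(0) collection (I0 = CLOSURE({[D' → . D]}), then GOTO on every symbol after a dot until no new states appear). It has 10 states:
  I0: { [D → . /], [D → . T e], [D' → . D], [T → . (], [T → . T x T], [T → . e], [T → . x] }  — shift
  I1: { [T → ( .] }  — reduce
  I2: { [D → / .] }  — reduce
  I3: { [D' → D .] }  — accept
  I4: { [D → T . e], [T → T . x T] }  — shift
  I5: { [T → e .] }  — reduce
  I6: { [T → x .] }  — reduce
  I7: { [D → T e .] }  — reduce
  I8: { [T → . (], [T → . T x T], [T → . e], [T → . x], [T → T x . T] }  — shift
  I9: { [T → T . x T], [T → T x T .] }  — shift, reduce

I9 contains reduce item [T → T x T .] and shift item [T → T . x T] — shift-reduce conflict.

Answer: Yes — I9: [T → T x T .] vs [T → T . x T]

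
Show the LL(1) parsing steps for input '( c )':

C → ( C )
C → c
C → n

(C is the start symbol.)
LL(1) parsing maintains a stack (initially the start symbol over $) and the input. At each step: if the stack top is a terminal, match it against the current input token; if it is a non-terminal N, replace it with the RHS of M[N, lookahead] (the unique production whose predict set contains the lookahead).

Stack is shown with the top on the left.

Stack    Input    Action
------------------------
C $      ( c ) $  output C → ( C )
( C ) $  ( c ) $  match '('
C ) $    c ) $    output C → c
c ) $    c ) $    match 'c'
) $      ) $      match ')'
$        $        accept

The string is accepted.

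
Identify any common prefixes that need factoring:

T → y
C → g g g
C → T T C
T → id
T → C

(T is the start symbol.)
Left-factoring is needed when two productions for the same non-terminal
share a common prefix on the right-hand side.

Productions for T:
  T → y
  T → id
  T → C
Productions for C:
  C → g g g
  C → T T C

No common prefixes found.

Answer: No, left-factoring is not needed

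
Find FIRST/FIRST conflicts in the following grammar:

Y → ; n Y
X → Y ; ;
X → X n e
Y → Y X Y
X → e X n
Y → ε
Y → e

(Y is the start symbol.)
FIRST sets of the non-terminals at (or reachable through a nullable prefix from) the front of some alternative:
  FIRST(Y) = { ';', 'e', ε }
  FIRST(X) = { ';', 'e' }

Productions for Y:
  Y → ; n Y: FIRST = { ';' }
  Y → Y X Y: FIRST = { ';', 'e' }
  Y → ε: FIRST = { ε }
  Y → e: FIRST = { 'e' }
Productions for X:
  X → Y ; ;: FIRST = { ';', 'e' }
  X → X n e: FIRST = { ';', 'e' }
  X → e X n: FIRST = { 'e' }

Conflict for Y: Y → ; n Y and Y → Y X Y
  Overlap: { ';' }
Conflict for Y: Y → Y X Y and Y → e
  Overlap: { 'e' }
Conflict for X: X → Y ; ; and X → X n e
  Overlap: { ';', 'e' }
Conflict for X: X → Y ; ; and X → e X n
  Overlap: { 'e' }
Conflict for X: X → X n e and X → e X n
  Overlap: { 'e' }

Answer: Yes. Y → ';' n Y / Y → Y X Y on { ';' }; Y → Y X Y / Y → e on { 'e' }; X → Y ';' ';' / X → X n e on { ';', 'e' }; X → Y ';' ';' / X → e X n on { 'e' }; X → X n e / X → e X n on { 'e' }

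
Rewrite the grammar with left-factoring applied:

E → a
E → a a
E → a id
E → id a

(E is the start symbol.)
E → a E'
E' → ε
E' → a
E' → id
E → id a

Left-factoring transforms A → αβ₁ | αβ₂ into A → αA' and A' → β₁ | β₂
(α is the longest common prefix among the alternatives). Repeat until
no nonterminal has two alternatives with a common prefix.

Round 1: E has alternatives sharing prefix 'a'. Introduce E': E → a E'
  Add: E' → ε
  Add: E' → a
  Add: E' → id

No remaining common prefixes — done.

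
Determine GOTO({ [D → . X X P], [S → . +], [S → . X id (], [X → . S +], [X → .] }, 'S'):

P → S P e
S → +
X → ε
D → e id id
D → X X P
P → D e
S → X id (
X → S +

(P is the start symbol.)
GOTO(I, 'S') = CLOSURE({ [A → αX.β] : [A → α.Xβ] ∈ I, X = 'S' })

Items with dot before 'S', with the dot advanced:
  [X → . S +] → [X → S . +]
Closure adds nothing (no advanced item has the dot before a non-terminal).

GOTO = { [X → S . +] }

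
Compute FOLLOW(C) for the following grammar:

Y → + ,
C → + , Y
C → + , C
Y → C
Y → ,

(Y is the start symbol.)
{ $ }

To compute FOLLOW(C), find every occurrence of C on a right-hand side N → α C β: add FIRST(β) \ {ε}, and if β is empty or nullable also add FOLLOW(N). Iterate to a fixed point.

In C → + , C: C is at the end; this adds FOLLOW(C) to itself — nothing new
In Y → C: C is at the end, add FOLLOW(Y)

The FOLLOW sets referred to above (computed the same way, to a fixed point):
  FOLLOW(Y) = { $ }

Taking the union: FOLLOW(C) = { $ }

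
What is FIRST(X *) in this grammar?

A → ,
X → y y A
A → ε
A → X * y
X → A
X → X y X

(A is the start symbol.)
FIRST sets of the non-terminals involved (from the grammar, by fixed-point iteration):
  FIRST(X) = { '*', ',', 'y', ε }

To compute FIRST(X *), process the symbols left to right:
Symbol X is a non-terminal. Add FIRST(X) \ {ε} = { '*', ',', 'y' }
X is nullable (ε ∈ FIRST(X)), continue to the next symbol.
Symbol * is a terminal. Add '*' and stop.
FIRST(X *) = { '*', ',', 'y' }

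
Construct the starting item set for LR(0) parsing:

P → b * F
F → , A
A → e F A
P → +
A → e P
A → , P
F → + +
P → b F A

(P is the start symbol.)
First, augment the grammar with P' → P
I₀ = CLOSURE({ [P' → . P] }):
  [P' → . P] has the dot before P: add [P → . b * F], [P → . +], [P → . b F A]
No further items can be added.

I₀ = { [P → . +], [P → . b * F], [P → . b F A], [P' → . P] }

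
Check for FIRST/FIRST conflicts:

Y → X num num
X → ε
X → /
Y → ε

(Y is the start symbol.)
A FIRST/FIRST conflict occurs when two productions N → α and N → β for the same non-terminal have FIRST(α) ∩ FIRST(β) ≠ ∅ (with ε ∈ FIRST of a nullable right-hand side, so two nullable alternatives also conflict).

FIRST sets of the non-terminals at (or reachable through a nullable prefix from) the front of some alternative:
  FIRST(X) = { '/', ε }

Productions for Y:
  Y → X num num: FIRST = { '/', 'num' }
  Y → ε: FIRST = { ε }
Productions for X:
  X → ε: FIRST = { ε }
  X → /: FIRST = { '/' }

All alternatives of each non-terminal have pairwise disjoint FIRST sets.

Answer: No FIRST/FIRST conflicts.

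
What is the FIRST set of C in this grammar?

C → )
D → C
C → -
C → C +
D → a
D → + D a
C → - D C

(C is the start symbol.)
From C → ):
  - ')' is a terminal: add ')' and stop
From C → -:
  - '-' is a terminal: add '-' and stop
From C → C +:
  - C is the symbol being defined: contributes nothing new
    C is not nullable, so stop
From C → - D C:
  - '-' is a terminal: add '-' and stop

Collecting: FIRST(C) = { ')', '-' }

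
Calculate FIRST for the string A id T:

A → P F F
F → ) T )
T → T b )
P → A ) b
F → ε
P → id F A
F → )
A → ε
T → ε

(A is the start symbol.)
FIRST sets of the non-terminals involved (from the grammar, by fixed-point iteration):
  FIRST(A) = { ')', 'id', ε }

To compute FIRST(A id T), process the symbols left to right:
Symbol A is a non-terminal. Add FIRST(A) \ {ε} = { ')', 'id' }
A is nullable (ε ∈ FIRST(A)), continue to the next symbol.
Symbol id is a terminal. Add 'id' and stop.
FIRST(A id T) = { ')', 'id' }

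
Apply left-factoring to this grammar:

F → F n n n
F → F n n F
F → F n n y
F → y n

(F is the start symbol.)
Left-factoring transforms A → αβ₁ | αβ₂ into A → αA' and A' → β₁ | β₂
(α is the longest common prefix among the alternatives). Repeat until
no nonterminal has two alternatives with a common prefix.

Round 1: F has alternatives sharing prefix 'F n n'. Introduce F': F → F n n F'
  Add: F' → n
  Add: F' → F
  Add: F' → y

No remaining common prefixes — done.

Resulting grammar:
F → F n n F'
F' → n
F' → F
F' → y
F → y n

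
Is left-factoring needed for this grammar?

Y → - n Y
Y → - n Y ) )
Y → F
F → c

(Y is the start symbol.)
Left-factoring is needed when two productions for the same non-terminal
share a common prefix on the right-hand side.

Productions for Y:
  Y → - n Y
  Y → - n Y ) )
  Y → F

Found common prefix '- n Y' in productions for Y

Answer: Yes, Y has productions with common prefix '- n Y'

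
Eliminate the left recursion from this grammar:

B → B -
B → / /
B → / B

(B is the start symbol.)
B is directly left-recursive. The standard transformation for
  A → A α₁ | ... | A α_m | β₁ | ... | β_n
is
  A  → β₁ A' | ... | β_n A'
  A' → α₁ A' | ... | α_m A' | ε

B → / / becomes B → / / B'
B → / B becomes B → / B B'
B → B - becomes B' → - B'
Add B' → ε

Resulting grammar:
B → / / B'
B → / B B'
B' → - B'
B' → ε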